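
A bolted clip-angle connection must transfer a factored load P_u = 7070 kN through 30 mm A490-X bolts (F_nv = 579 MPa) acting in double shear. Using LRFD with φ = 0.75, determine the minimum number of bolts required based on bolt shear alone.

12 bolts

A_b = π·30²/4 = 706.9 mm².
Per-bolt design strength φR_n = 0.75 × 579 × 706.9 × 2 / 1000 = 613.9 kN.
n ≥ 7070 / 613.9 = 11.52 → use 12 bolts.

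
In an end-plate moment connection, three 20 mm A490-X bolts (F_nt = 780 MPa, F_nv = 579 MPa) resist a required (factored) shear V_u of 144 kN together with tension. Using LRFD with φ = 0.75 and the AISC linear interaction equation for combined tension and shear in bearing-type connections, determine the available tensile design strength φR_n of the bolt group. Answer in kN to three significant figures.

A_b = π·20²/4 = 314.2 mm²; f_rv = 144 × 1000 / (3 × 314.2) = 152.8 MPa.
F'_nt = 1.3 F_nt − (F_nt / φF_nv) f_rv = 1.3·780 − (780/(0.75·579))·152.8 = 739.6 MPa, capped at F_nt → F'_nt = 739.6 MPa.
R_n = F'_nt · A_b · n = 739.6 × 314.2 × 3 / 1000 = 697 kN.
Design strength φR_n = 0.75 × 697 = 523 kN.

523 kN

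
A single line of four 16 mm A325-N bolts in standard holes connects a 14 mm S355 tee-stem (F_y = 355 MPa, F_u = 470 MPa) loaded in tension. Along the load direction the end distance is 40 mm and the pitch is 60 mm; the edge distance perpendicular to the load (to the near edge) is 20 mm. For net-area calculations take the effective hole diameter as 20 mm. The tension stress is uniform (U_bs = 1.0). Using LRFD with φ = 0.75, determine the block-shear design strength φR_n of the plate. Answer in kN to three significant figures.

494 kN

Shear plane L_v = 40 + 3·60 = 220 mm; A_gv = 220 × 14 = 3080 mm².
A_nv = (220 − 3.5·20) × 14 = 2100 mm².
A_nt = (20 − 0.5·20) × 14 = 140 mm².
0.6 F_u A_nv = 592.2 kN; 0.6 F_y A_gv = 656 kN → shear rupture governs the shear term.
R_n = 592.2 + 1.0 × 470 × 140 / 1000 = 658 kN.
Design strength φR_n = 0.75 × 658 = 494 kN.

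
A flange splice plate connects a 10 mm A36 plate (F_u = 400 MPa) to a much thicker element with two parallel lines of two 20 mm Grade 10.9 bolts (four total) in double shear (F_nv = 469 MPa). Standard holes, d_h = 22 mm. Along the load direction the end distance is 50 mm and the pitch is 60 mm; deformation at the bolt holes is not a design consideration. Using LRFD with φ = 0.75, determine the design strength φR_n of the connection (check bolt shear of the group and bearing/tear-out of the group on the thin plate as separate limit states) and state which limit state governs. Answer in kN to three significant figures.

Bolt shear: A_b = π·20²/4 = 314.2 mm²; R_n = 469 × 314.2 × 4 × 2 / 1000 = 1179 kN → 0.75 × 1179 = 884 kN.
Bearing (1.5 l_c t F_u ≤ 3.0 d t F_u): upper limit = 3.0·20·10·400 / 1000 = 240 kN.
  Edge l_c = 50 − 22/2 = 39 → r_n = 234 kN; interior l_c = 60 − 22 = 38 → r_n = 228 kN.
  R_n,bearing = 2·234 + 2·228 = 924 kN → 0.75 × 924 = 693 kN.
Bearing governs: 693 kN.

693 kN (bearing governs)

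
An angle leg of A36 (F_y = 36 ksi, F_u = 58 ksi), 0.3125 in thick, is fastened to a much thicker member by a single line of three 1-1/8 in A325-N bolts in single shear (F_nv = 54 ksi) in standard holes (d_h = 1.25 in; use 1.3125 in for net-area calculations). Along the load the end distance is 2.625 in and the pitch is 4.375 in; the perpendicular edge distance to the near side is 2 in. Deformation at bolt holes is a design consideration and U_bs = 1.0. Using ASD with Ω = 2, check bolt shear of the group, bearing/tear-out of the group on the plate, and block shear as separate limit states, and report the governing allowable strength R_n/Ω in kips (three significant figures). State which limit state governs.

50.6 kips (block shear governs)

Bolt shear: A_b = π·1.125²/4 = 0.994 in²; R_n = 54 × 0.994 × 3 × 1 = 161 kips → 161 / 2 = 80.5 kips.
Bearing: edge l_c = 2, r_n = 43.5 kips; interior l_c = 3.125, r_n = 48.94 kips; R_n = 43.5 + 2·48.94 = 141.4 kips → 70.7 kips.
Block shear: A_gv = 3.555, A_nv = 2.529, A_nt = 0.4199 in²; R_n = min(0.6F_uA_nv, 0.6F_yA_gv) + U_bs·F_u·A_nt = 101.1 kips → 50.6 kips.
Block shear governs: 50.6 kips.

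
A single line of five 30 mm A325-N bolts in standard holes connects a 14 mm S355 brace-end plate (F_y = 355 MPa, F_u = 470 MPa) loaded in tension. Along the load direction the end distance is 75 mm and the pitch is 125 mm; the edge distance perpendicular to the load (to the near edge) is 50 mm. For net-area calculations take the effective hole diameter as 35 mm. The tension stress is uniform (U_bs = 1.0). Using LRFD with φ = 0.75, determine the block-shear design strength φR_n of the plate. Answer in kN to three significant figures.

1400 kN

Shear plane L_v = 75 + 4·125 = 575 mm; A_gv = 575 × 14 = 8050 mm².
A_nv = (575 − 4.5·35) × 14 = 5845 mm².
A_nt = (50 − 0.5·35) × 14 = 455 mm².
0.6 F_u A_nv = 1648 kN; 0.6 F_y A_gv = 1715 kN → shear rupture governs the shear term.
R_n = 1648 + 1.0 × 470 × 455 / 1000 = 1862 kN.
Design strength φR_n = 0.75 × 1862 = 1400 kN.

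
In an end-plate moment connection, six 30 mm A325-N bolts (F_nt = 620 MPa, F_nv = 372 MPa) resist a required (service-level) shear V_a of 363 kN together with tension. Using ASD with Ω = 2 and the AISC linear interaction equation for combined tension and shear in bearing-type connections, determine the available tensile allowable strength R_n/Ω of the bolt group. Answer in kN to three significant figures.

A_b = π·30²/4 = 706.9 mm²; f_rv = 363 × 1000 / (6 × 706.9) = 85.59 MPa.
F'_nt = 1.3 F_nt − (Ω F_nt / F_nv) f_rv = 1.3·620 − (2·620/372)·85.59 = 520.7 MPa, capped at F_nt → F'_nt = 520.7 MPa.
R_n = F'_nt · A_b · n = 520.7 × 706.9 × 6 / 1000 = 2208 kN.
Allowable strength R_n/Ω = 2208 / 2 = 1100 kN.

1100 kN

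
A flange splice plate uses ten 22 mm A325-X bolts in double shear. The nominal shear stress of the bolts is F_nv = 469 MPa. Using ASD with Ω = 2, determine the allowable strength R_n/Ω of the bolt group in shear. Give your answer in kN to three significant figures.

1780 kN

A_b = π × 22² / 4 = 380.1 mm².
R_n = F_nv · A_b · n · n_s = 469 × 380.1 × 10 × 2 / 1000 = 3566 kN.
Allowable strength R_n/Ω = 3566 / 2 = 1780 kN.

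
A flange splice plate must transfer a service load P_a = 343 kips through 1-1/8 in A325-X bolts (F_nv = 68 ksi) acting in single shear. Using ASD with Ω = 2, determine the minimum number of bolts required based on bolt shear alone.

11 bolts

A_b = π·1.125²/4 = 0.994 in².
Per-bolt allowable strength R_n/Ω = 68 × 0.994 × 1 / 2 = 33.8 kips.
n ≥ 343 / 33.8 = 10.15 → use 11 bolts.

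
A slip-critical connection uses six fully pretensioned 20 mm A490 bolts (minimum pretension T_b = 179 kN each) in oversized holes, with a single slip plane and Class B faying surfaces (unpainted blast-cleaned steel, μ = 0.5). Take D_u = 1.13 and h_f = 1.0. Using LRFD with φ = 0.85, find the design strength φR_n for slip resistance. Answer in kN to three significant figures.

516 kN

R_n = μ · D_u · h_f · T_b · n_s · n_b = 0.5 × 1.13 × 1.0 × 179 × 1 × 6 = 606.8 kN.
Design strength φR_n = 0.85 × 606.8 = 516 kN.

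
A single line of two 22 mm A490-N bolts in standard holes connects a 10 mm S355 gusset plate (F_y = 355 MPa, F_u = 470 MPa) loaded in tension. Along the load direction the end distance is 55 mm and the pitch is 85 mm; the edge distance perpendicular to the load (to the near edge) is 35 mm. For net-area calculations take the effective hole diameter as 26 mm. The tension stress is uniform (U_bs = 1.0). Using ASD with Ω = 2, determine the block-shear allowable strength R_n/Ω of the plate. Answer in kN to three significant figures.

Shear plane L_v = 55 + 1·85 = 140 mm; A_gv = 140 × 10 = 1400 mm².
A_nv = (140 − 1.5·26) × 10 = 1010 mm².
A_nt = (35 − 0.5·26) × 10 = 220 mm².
0.6 F_u A_nv = 284.8 kN; 0.6 F_y A_gv = 298.2 kN → shear rupture governs the shear term.
R_n = 284.8 + 1.0 × 470 × 220 / 1000 = 388.2 kN.
Allowable strength R_n/Ω = 388.2 / 2 = 194 kN.

194 kN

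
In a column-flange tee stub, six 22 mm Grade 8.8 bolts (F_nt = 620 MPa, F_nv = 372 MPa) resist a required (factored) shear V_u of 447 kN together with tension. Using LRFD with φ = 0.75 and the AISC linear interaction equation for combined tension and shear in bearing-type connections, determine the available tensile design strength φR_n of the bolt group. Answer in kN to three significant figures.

634 kN

A_b = π·22²/4 = 380.1 mm²; f_rv = 447 × 1000 / (6 × 380.1) = 196 MPa.
F'_nt = 1.3 F_nt − (F_nt / φF_nv) f_rv = 1.3·620 − (620/(0.75·372))·196 = 370.5 MPa, capped at F_nt → F'_nt = 370.5 MPa.
R_n = F'_nt · A_b · n = 370.5 × 380.1 × 6 / 1000 = 845 kN.
Design strength φR_n = 0.75 × 845 = 634 kN.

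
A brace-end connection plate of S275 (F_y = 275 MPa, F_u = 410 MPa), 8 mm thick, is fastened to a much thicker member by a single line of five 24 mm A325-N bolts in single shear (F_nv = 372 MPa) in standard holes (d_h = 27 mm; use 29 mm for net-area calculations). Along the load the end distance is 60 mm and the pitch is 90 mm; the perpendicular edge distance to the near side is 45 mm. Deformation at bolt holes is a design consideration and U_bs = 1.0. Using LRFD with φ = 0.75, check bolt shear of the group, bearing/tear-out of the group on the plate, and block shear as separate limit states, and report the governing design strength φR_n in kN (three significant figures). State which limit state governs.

Bolt shear: A_b = π·24²/4 = 452.4 mm²; R_n = 372 × 452.4 × 5 × 1 / 1000 = 841.4 kN → 0.75 × 841.4 = 631 kN.
Bearing: edge l_c = 46.5, r_n = 183 kN; interior l_c = 63, r_n = 188.9 kN; R_n = 183 + 4·188.9 = 938.7 kN → 704 kN.
Block shear: A_gv = 3360, A_nv = 2316, A_nt = 244 mm²; R_n = min(0.6F_uA_nv, 0.6F_yA_gv) + U_bs·F_u·A_nt = 654.4 kN → 491 kN.
Block shear governs: 491 kN.

491 kN (block shear governs)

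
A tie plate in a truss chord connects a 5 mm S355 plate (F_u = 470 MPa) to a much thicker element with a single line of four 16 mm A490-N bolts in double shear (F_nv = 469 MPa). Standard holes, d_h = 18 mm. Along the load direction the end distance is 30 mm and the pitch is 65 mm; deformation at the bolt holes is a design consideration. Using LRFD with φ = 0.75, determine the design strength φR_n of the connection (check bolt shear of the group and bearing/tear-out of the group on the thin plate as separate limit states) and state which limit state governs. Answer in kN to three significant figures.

Bolt shear: A_b = π·16²/4 = 201.1 mm²; R_n = 469 × 201.1 × 4 × 2 / 1000 = 754.4 kN → 0.75 × 754.4 = 566 kN.
Bearing (1.2 l_c t F_u ≤ 2.4 d t F_u): upper limit = 2.4·16·5·470 / 1000 = 90.24 kN.
  Edge l_c = 30 − 18/2 = 21 → r_n = 59.22 kN; interior l_c = 65 − 18 = 47 → r_n = 90.24 kN.
  R_n,bearing = 1·59.22 + 3·90.24 = 329.9 kN → 0.75 × 329.9 = 247 kN.
Bearing governs: 247 kN.

247 kN (bearing governs)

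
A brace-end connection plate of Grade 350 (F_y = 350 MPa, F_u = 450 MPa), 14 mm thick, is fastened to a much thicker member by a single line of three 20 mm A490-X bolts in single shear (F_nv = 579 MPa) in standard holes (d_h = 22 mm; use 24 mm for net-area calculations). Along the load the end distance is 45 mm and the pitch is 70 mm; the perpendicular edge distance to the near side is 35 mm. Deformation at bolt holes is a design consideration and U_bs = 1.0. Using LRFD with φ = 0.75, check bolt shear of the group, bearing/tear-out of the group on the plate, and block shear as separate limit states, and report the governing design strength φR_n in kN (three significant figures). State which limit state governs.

409 kN (bolt shear governs)

Bolt shear: A_b = π·20²/4 = 314.2 mm²; R_n = 579 × 314.2 × 3 × 1 / 1000 = 545.7 kN → 0.75 × 545.7 = 409 kN.
Bearing: edge l_c = 34, r_n = 257 kN; interior l_c = 48, r_n = 302.4 kN; R_n = 257 + 2·302.4 = 861.8 kN → 646 kN.
Block shear: A_gv = 2590, A_nv = 1750, A_nt = 322 mm²; R_n = min(0.6F_uA_nv, 0.6F_yA_gv) + U_bs·F_u·A_nt = 617.4 kN → 463 kN.
Bolt shear governs: 409 kN.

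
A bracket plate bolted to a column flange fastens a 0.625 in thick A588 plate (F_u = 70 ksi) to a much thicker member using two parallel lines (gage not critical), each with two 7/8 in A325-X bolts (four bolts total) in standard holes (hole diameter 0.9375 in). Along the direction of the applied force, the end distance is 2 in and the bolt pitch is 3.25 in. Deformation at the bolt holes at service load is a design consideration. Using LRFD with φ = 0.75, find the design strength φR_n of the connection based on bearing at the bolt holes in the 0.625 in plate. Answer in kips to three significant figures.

258 kips

Per bolt r_n = 1.2 l_c t F_u ≤ 2.4 d t F_u; upper limit = 2.4 × 0.875 × 0.625 × 70 = 91.88 kips.
Edge bolt: l_c = 2 − 0.9375/2 = 1.531 in → 1.2 × 1.531 × 0.625 × 70 = 80.39 → r_n = 80.39 kips.
Interior bolts: l_c = 3.25 − 0.9375 = 2.312 in → 1.2 × 2.312 × 0.625 × 70 = 121.4 → r_n = 91.88 kips.
R_n = 2 × 80.39 + 2 × 91.88 = 344.5 kips.
Design strength φR_n = 0.75 × 344.5 = 258 kips.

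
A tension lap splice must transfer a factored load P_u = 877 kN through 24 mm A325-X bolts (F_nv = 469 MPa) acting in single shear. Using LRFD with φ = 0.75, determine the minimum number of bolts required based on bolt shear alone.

A_b = π·24²/4 = 452.4 mm².
Per-bolt design strength φR_n = 0.75 × 469 × 452.4 × 1 / 1000 = 159.1 kN.
n ≥ 877 / 159.1 = 5.511 → use 6 bolts.

6 bolts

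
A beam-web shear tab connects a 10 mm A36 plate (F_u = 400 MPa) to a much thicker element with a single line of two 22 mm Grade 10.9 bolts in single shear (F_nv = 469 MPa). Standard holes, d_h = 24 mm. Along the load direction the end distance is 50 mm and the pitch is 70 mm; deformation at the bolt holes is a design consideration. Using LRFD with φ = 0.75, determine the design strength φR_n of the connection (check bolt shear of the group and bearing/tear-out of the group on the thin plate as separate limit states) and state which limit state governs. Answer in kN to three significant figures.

267 kN (bolt shear governs)

Bolt shear: A_b = π·22²/4 = 380.1 mm²; R_n = 469 × 380.1 × 2 × 1 / 1000 = 356.6 kN → 0.75 × 356.6 = 267 kN.
Bearing (1.2 l_c t F_u ≤ 2.4 d t F_u): upper limit = 2.4·22·10·400 / 1000 = 211.2 kN.
  Edge l_c = 50 − 24/2 = 38 → r_n = 182.4 kN; interior l_c = 70 − 24 = 46 → r_n = 211.2 kN.
  R_n,bearing = 1·182.4 + 1·211.2 = 393.6 kN → 0.75 × 393.6 = 295 kN.
Bolt shear governs: 267 kN.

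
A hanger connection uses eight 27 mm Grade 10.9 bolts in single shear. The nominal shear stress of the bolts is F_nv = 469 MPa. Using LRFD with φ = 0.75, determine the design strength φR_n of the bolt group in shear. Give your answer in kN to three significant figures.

1610 kN

A_b = π × 27² / 4 = 572.6 mm².
R_n = F_nv · A_b · n · n_s = 469 × 572.6 × 8 × 1 / 1000 = 2148 kN.
Design strength φR_n = 0.75 × 2148 = 1610 kN.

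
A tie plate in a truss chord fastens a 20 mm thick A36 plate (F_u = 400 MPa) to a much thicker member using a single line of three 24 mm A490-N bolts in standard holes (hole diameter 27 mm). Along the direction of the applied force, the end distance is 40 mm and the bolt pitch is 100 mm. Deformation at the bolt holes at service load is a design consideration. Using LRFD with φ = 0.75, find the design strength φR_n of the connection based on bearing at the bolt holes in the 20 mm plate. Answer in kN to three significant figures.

Per bolt r_n = 1.2 l_c t F_u ≤ 2.4 d t F_u; upper limit = 2.4 × 24 × 20 × 400 / 1000 = 460.8 kN.
Edge bolt: l_c = 40 − 27/2 = 26.5 mm → 1.2 × 26.5 × 20 × 400 / 1000 = 254.4 → r_n = 254.4 kN.
Interior bolts: l_c = 100 − 27 = 73 mm → 1.2 × 73 × 20 × 400 / 1000 = 700.8 → r_n = 460.8 kN.
R_n = 1 × 254.4 + 2 × 460.8 = 1176 kN.
Design strength φR_n = 0.75 × 1176 = 882 kN.

882 kN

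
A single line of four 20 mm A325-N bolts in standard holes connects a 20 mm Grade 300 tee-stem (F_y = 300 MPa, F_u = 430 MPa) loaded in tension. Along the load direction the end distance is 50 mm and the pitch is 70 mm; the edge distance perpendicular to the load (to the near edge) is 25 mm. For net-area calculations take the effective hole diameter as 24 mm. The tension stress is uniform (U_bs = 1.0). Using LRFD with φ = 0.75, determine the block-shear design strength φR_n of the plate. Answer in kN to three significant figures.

765 kN

Shear plane L_v = 50 + 3·70 = 260 mm; A_gv = 260 × 20 = 5200 mm².
A_nv = (260 − 3.5·24) × 20 = 3520 mm².
A_nt = (25 − 0.5·24) × 20 = 260 mm².
0.6 F_u A_nv = 908.2 kN; 0.6 F_y A_gv = 936 kN → shear rupture governs the shear term.
R_n = 908.2 + 1.0 × 430 × 260 / 1000 = 1020 kN.
Design strength φR_n = 0.75 × 1020 = 765 kN.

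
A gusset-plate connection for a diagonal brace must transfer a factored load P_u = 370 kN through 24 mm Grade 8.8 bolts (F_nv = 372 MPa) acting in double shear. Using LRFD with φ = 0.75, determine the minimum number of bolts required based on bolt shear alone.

A_b = π·24²/4 = 452.4 mm².
Per-bolt design strength φR_n = 0.75 × 372 × 452.4 × 2 / 1000 = 252.4 kN.
n ≥ 370 / 252.4 = 1.466 → use 2 bolts.

2 bolts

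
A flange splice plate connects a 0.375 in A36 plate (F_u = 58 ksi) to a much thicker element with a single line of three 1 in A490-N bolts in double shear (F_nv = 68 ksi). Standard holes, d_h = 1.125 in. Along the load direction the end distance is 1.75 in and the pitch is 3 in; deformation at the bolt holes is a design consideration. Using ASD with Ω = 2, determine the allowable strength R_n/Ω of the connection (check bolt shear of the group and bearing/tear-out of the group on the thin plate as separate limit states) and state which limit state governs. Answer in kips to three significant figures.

Bolt shear: A_b = π·1²/4 = 0.7854 in²; R_n = 68 × 0.7854 × 3 × 2 = 320.4 kips → 320.4 / 2 = 160 kips.
Bearing (1.2 l_c t F_u ≤ 2.4 d t F_u): upper limit = 2.4·1·0.375·58 = 52.2 kips.
  Edge l_c = 1.75 − 1.125/2 = 1.188 → r_n = 30.99 kips; interior l_c = 3 − 1.125 = 1.875 → r_n = 48.94 kips.
  R_n,bearing = 1·30.99 + 2·48.94 = 128.9 kips → 128.9 / 2 = 64.4 kips.
Bearing governs: 64.4 kips.

64.4 kips (bearing governs)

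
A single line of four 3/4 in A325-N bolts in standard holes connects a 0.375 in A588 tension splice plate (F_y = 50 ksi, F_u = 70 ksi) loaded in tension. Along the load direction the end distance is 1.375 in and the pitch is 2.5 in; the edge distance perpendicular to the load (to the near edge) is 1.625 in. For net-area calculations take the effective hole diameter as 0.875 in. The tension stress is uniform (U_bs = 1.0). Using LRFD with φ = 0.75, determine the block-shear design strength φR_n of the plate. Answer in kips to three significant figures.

92 kips

Shear plane L_v = 1.375 + 3·2.5 = 8.875 in; A_gv = 8.875 × 0.375 = 3.328 in².
A_nv = (8.875 − 3.5·0.875) × 0.375 = 2.18 in².
A_nt = (1.625 − 0.5·0.875) × 0.375 = 0.4453 in².
0.6 F_u A_nv = 91.55 kips; 0.6 F_y A_gv = 99.84 kips → shear rupture governs the shear term.
R_n = 91.55 + 1.0 × 70 × 0.4453 = 122.7 kips.
Design strength φR_n = 0.75 × 122.7 = 92 kips.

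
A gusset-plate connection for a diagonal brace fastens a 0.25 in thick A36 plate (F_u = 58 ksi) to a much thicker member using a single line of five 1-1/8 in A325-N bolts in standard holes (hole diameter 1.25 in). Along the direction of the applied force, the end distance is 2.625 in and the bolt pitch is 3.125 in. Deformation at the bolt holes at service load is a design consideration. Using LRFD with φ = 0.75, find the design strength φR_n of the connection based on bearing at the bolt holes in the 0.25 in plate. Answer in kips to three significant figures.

124 kips

Per bolt r_n = 1.2 l_c t F_u ≤ 2.4 d t F_u; upper limit = 2.4 × 1.125 × 0.25 × 58 = 39.15 kips.
Edge bolt: l_c = 2.625 − 1.25/2 = 2 in → 1.2 × 2 × 0.25 × 58 = 34.8 → r_n = 34.8 kips.
Interior bolts: l_c = 3.125 − 1.25 = 1.875 in → 1.2 × 1.875 × 0.25 × 58 = 32.62 → r_n = 32.62 kips.
R_n = 1 × 34.8 + 4 × 32.62 = 165.3 kips.
Design strength φR_n = 0.75 × 165.3 = 124 kips.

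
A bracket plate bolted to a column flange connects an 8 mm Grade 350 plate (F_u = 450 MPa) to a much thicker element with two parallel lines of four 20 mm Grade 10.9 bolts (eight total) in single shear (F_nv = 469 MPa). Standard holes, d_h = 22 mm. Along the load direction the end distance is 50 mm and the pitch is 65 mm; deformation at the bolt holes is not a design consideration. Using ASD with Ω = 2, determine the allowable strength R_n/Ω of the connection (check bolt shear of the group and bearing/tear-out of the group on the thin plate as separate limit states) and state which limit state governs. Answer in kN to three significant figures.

Bolt shear: A_b = π·20²/4 = 314.2 mm²; R_n = 469 × 314.2 × 8 × 1 / 1000 = 1179 kN → 1179 / 2 = 589 kN.
Bearing (1.5 l_c t F_u ≤ 3.0 d t F_u): upper limit = 3.0·20·8·450 / 1000 = 216 kN.
  Edge l_c = 50 − 22/2 = 39 → r_n = 210.6 kN; interior l_c = 65 − 22 = 43 → r_n = 216 kN.
  R_n,bearing = 2·210.6 + 6·216 = 1717 kN → 1717 / 2 = 859 kN.
Bolt shear governs: 589 kN.

589 kN (bolt shear governs)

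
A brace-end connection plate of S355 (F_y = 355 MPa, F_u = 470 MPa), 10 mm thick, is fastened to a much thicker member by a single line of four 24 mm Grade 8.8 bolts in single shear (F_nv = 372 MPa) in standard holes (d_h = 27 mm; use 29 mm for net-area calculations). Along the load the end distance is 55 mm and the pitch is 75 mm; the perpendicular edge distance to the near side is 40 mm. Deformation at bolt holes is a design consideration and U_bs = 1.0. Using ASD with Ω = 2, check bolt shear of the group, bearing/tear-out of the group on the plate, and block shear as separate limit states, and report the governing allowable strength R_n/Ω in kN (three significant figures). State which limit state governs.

312 kN (block shear governs)

Bolt shear: A_b = π·24²/4 = 452.4 mm²; R_n = 372 × 452.4 × 4 × 1 / 1000 = 673.2 kN → 673.2 / 2 = 337 kN.
Bearing: edge l_c = 41.5, r_n = 234.1 kN; interior l_c = 48, r_n = 270.7 kN; R_n = 234.1 + 3·270.7 = 1046 kN → 523 kN.
Block shear: A_gv = 2800, A_nv = 1785, A_nt = 255 mm²; R_n = min(0.6F_uA_nv, 0.6F_yA_gv) + U_bs·F_u·A_nt = 623.2 kN → 312 kN.
Block shear governs: 312 kN.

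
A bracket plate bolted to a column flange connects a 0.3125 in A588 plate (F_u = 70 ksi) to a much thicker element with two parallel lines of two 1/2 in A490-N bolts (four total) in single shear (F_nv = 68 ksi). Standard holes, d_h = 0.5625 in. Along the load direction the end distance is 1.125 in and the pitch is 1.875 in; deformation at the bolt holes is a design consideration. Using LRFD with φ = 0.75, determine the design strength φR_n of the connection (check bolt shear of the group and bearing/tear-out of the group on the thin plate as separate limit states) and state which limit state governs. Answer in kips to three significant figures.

40.1 kips (bolt shear governs)

Bolt shear: A_b = π·0.5²/4 = 0.1963 in²; R_n = 68 × 0.1963 × 4 × 1 = 53.41 kips → 0.75 × 53.41 = 40.1 kips.
Bearing (1.2 l_c t F_u ≤ 2.4 d t F_u): upper limit = 2.4·0.5·0.3125·70 = 26.25 kips.
  Edge l_c = 1.125 − 0.5625/2 = 0.8438 → r_n = 22.15 kips; interior l_c = 1.875 − 0.5625 = 1.312 → r_n = 26.25 kips.
  R_n,bearing = 2·22.15 + 2·26.25 = 96.8 kips → 0.75 × 96.8 = 72.6 kips.
Bolt shear governs: 40.1 kips.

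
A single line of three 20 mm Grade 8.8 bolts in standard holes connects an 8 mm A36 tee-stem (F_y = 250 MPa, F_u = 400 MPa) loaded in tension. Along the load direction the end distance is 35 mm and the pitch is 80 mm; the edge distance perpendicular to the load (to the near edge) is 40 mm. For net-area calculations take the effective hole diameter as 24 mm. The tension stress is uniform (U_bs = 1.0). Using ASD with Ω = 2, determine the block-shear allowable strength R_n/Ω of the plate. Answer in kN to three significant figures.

Shear plane L_v = 35 + 2·80 = 195 mm; A_gv = 195 × 8 = 1560 mm².
A_nv = (195 − 2.5·24) × 8 = 1080 mm².
A_nt = (40 − 0.5·24) × 8 = 224 mm².
0.6 F_u A_nv = 259.2 kN; 0.6 F_y A_gv = 234 kN → shear yielding governs the shear term.
R_n = 234 + 1.0 × 400 × 224 / 1000 = 323.6 kN.
Allowable strength R_n/Ω = 323.6 / 2 = 162 kN.

162 kN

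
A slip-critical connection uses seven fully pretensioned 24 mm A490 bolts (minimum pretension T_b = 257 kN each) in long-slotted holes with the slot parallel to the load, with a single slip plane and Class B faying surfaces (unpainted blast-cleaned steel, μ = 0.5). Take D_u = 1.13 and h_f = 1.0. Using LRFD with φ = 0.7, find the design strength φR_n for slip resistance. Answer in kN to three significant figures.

712 kN

R_n = μ · D_u · h_f · T_b · n_s · n_b = 0.5 × 1.13 × 1.0 × 257 × 1 × 7 = 1016 kN.
Design strength φR_n = 0.7 × 1016 = 712 kN.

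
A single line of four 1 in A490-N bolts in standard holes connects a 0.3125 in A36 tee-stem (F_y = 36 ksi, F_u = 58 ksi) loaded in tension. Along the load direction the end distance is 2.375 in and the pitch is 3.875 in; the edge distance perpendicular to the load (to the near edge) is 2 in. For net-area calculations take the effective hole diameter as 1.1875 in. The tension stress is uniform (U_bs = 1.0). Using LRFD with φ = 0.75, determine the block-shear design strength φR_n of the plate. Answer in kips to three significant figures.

90 kips

Shear plane L_v = 2.375 + 3·3.875 = 14 in; A_gv = 14 × 0.3125 = 4.375 in².
A_nv = (14 − 3.5·1.1875) × 0.3125 = 3.076 in².
A_nt = (2 − 0.5·1.1875) × 0.3125 = 0.4395 in².
0.6 F_u A_nv = 107.1 kips; 0.6 F_y A_gv = 94.5 kips → shear yielding governs the shear term.
R_n = 94.5 + 1.0 × 58 × 0.4395 = 120 kips.
Design strength φR_n = 0.75 × 120 = 90 kips.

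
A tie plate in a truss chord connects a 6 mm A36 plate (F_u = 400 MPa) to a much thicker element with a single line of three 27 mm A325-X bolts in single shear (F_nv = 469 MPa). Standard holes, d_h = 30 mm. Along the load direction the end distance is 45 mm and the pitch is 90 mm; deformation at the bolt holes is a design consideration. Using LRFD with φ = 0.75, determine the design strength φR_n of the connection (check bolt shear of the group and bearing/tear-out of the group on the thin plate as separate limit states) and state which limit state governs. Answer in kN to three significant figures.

298 kN (bearing governs)

Bolt shear: A_b = π·27²/4 = 572.6 mm²; R_n = 469 × 572.6 × 3 × 1 / 1000 = 805.6 kN → 0.75 × 805.6 = 604 kN.
Bearing (1.2 l_c t F_u ≤ 2.4 d t F_u): upper limit = 2.4·27·6·400 / 1000 = 155.5 kN.
  Edge l_c = 45 − 30/2 = 30 → r_n = 86.4 kN; interior l_c = 90 − 30 = 60 → r_n = 155.5 kN.
  R_n,bearing = 1·86.4 + 2·155.5 = 397.4 kN → 0.75 × 397.4 = 298 kN.
Bearing governs: 298 kN.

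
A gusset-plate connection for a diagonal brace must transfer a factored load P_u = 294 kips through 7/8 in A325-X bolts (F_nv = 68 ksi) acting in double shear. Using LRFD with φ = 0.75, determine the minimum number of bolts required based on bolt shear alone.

A_b = π·0.875²/4 = 0.6013 in².
Per-bolt design strength φR_n = 0.75 × 68 × 0.6013 × 2 = 61.33 kips.
n ≥ 294 / 61.33 = 4.793 → use 5 bolts.

5 bolts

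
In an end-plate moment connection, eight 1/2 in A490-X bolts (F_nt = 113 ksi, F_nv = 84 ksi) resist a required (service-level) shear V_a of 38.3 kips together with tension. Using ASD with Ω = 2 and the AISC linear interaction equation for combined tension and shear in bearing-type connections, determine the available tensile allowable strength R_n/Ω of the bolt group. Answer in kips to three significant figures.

A_b = π·0.5²/4 = 0.1963 in²; f_rv = 38.3 / (8 × 0.1963) = 24.38 ksi.
F'_nt = 1.3 F_nt − (Ω F_nt / F_nv) f_rv = 1.3·113 − (2·113/84)·24.38 = 81.3 ksi, capped at F_nt → F'_nt = 81.3 ksi.
R_n = F'_nt · A_b · n = 81.3 × 0.1963 × 8 = 127.7 kips.
Allowable strength R_n/Ω = 127.7 / 2 = 63.9 kips.

63.9 kips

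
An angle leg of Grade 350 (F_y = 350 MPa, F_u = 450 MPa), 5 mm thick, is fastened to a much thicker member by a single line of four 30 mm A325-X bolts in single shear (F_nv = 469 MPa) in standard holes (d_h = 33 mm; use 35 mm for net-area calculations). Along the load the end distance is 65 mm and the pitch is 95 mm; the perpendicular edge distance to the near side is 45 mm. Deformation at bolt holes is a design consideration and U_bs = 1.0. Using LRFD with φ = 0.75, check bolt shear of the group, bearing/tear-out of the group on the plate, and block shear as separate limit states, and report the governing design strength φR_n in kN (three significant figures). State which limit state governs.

277 kN (block shear governs)

Bolt shear: A_b = π·30²/4 = 706.9 mm²; R_n = 469 × 706.9 × 4 × 1 / 1000 = 1326 kN → 0.75 × 1326 = 995 kN.
Bearing: edge l_c = 48.5, r_n = 130.9 kN; interior l_c = 62, r_n = 162 kN; R_n = 130.9 + 3·162 = 617 kN → 463 kN.
Block shear: A_gv = 1750, A_nv = 1138, A_nt = 137.5 mm²; R_n = min(0.6F_uA_nv, 0.6F_yA_gv) + U_bs·F_u·A_nt = 369 kN → 277 kN.
Block shear governs: 277 kN.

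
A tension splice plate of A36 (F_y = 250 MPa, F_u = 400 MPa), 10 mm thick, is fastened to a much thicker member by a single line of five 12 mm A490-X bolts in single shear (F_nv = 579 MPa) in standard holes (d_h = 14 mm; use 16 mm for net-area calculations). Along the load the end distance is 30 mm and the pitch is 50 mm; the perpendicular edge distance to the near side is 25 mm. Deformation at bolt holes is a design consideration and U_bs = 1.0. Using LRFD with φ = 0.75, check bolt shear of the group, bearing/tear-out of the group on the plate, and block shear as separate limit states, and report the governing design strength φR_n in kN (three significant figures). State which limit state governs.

246 kN (bolt shear governs)

Bolt shear: A_b = π·12²/4 = 113.1 mm²; R_n = 579 × 113.1 × 5 × 1 / 1000 = 327.4 kN → 0.75 × 327.4 = 246 kN.
Bearing: edge l_c = 23, r_n = 110.4 kN; interior l_c = 36, r_n = 115.2 kN; R_n = 110.4 + 4·115.2 = 571.2 kN → 428 kN.
Block shear: A_gv = 2300, A_nv = 1580, A_nt = 170 mm²; R_n = min(0.6F_uA_nv, 0.6F_yA_gv) + U_bs·F_u·A_nt = 413 kN → 310 kN.
Bolt shear governs: 246 kN.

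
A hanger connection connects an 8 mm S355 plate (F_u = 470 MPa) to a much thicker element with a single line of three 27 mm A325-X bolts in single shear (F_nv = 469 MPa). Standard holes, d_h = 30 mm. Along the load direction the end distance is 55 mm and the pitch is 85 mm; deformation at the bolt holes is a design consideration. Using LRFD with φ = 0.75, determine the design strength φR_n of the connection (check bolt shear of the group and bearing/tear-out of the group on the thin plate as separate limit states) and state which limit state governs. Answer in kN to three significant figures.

501 kN (bearing governs)

Bolt shear: A_b = π·27²/4 = 572.6 mm²; R_n = 469 × 572.6 × 3 × 1 / 1000 = 805.6 kN → 0.75 × 805.6 = 604 kN.
Bearing (1.2 l_c t F_u ≤ 2.4 d t F_u): upper limit = 2.4·27·8·470 / 1000 = 243.6 kN.
  Edge l_c = 55 − 30/2 = 40 → r_n = 180.5 kN; interior l_c = 85 − 30 = 55 → r_n = 243.6 kN.
  R_n,bearing = 1·180.5 + 2·243.6 = 667.8 kN → 0.75 × 667.8 = 501 kN.
Bearing governs: 501 kN.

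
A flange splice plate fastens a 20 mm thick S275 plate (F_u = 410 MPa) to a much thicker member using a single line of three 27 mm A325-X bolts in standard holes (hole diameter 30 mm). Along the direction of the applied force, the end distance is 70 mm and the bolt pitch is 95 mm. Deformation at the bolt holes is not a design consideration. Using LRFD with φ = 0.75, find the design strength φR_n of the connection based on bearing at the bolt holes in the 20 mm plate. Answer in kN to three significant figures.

1490 kN

Per bolt r_n = 1.5 l_c t F_u ≤ 3.0 d t F_u; upper limit = 3.0 × 27 × 20 × 410 / 1000 = 664.2 kN.
Edge bolt: l_c = 70 − 30/2 = 55 mm → 1.5 × 55 × 20 × 410 / 1000 = 676.5 → r_n = 664.2 kN.
Interior bolts: l_c = 95 − 30 = 65 mm → 1.5 × 65 × 20 × 410 / 1000 = 799.5 → r_n = 664.2 kN.
R_n = 1 × 664.2 + 2 × 664.2 = 1993 kN.
Design strength φR_n = 0.75 × 1993 = 1490 kN.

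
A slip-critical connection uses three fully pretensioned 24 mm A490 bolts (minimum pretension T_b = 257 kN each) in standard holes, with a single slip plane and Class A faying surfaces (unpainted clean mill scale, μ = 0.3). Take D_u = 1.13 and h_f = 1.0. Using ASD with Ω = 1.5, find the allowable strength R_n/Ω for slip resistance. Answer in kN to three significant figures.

R_n = μ · D_u · h_f · T_b · n_s · n_b = 0.3 × 1.13 × 1.0 × 257 × 1 × 3 = 261.4 kN.
Allowable strength R_n/Ω = 261.4 / 1.5 = 174 kN.

174 kN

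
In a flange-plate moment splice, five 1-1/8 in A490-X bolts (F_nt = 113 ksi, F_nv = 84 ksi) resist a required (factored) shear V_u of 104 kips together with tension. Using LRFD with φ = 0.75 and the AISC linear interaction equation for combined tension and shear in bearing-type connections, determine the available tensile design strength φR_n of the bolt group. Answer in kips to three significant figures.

408 kips

A_b = π·1.125²/4 = 0.994 in²; f_rv = 104 / (5 × 0.994) = 20.93 ksi.
F'_nt = 1.3 F_nt − (F_nt / φF_nv) f_rv = 1.3·113 − (113/(0.75·84))·20.93 = 109.4 ksi, capped at F_nt → F'_nt = 109.4 ksi.
R_n = F'_nt · A_b · n = 109.4 × 0.994 × 5 = 543.6 kips.
Design strength φR_n = 0.75 × 543.6 = 408 kips.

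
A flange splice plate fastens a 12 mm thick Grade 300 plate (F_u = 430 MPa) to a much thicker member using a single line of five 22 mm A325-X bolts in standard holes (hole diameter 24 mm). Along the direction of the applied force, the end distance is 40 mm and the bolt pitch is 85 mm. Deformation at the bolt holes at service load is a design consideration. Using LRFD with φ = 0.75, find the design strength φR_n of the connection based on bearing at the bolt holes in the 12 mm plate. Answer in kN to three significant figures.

947 kN

Per bolt r_n = 1.2 l_c t F_u ≤ 2.4 d t F_u; upper limit = 2.4 × 22 × 12 × 430 / 1000 = 272.4 kN.
Edge bolt: l_c = 40 − 24/2 = 28 mm → 1.2 × 28 × 12 × 430 / 1000 = 173.4 → r_n = 173.4 kN.
Interior bolts: l_c = 85 − 24 = 61 mm → 1.2 × 61 × 12 × 430 / 1000 = 377.7 → r_n = 272.4 kN.
R_n = 1 × 173.4 + 4 × 272.4 = 1263 kN.
Design strength φR_n = 0.75 × 1263 = 947 kN.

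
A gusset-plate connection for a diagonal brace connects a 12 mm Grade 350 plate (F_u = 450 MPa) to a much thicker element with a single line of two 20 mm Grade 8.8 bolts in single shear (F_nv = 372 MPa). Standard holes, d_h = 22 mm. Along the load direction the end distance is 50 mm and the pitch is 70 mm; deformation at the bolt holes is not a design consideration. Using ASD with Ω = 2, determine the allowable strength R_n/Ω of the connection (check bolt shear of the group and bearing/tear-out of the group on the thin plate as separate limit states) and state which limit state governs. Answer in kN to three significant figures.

117 kN (bolt shear governs)

Bolt shear: A_b = π·20²/4 = 314.2 mm²; R_n = 372 × 314.2 × 2 × 1 / 1000 = 233.7 kN → 233.7 / 2 = 117 kN.
Bearing (1.5 l_c t F_u ≤ 3.0 d t F_u): upper limit = 3.0·20·12·450 / 1000 = 324 kN.
  Edge l_c = 50 − 22/2 = 39 → r_n = 315.9 kN; interior l_c = 70 − 22 = 48 → r_n = 324 kN.
  R_n,bearing = 1·315.9 + 1·324 = 639.9 kN → 639.9 / 2 = 320 kN.
Bolt shear governs: 117 kN.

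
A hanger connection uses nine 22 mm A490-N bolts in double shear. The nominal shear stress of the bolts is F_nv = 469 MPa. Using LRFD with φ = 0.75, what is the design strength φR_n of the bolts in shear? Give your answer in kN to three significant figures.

2410 kN

A_b = π × 22² / 4 = 380.1 mm².
R_n = F_nv · A_b · n · n_s = 469 × 380.1 × 9 × 2 / 1000 = 3209 kN.
Design strength φR_n = 0.75 × 3209 = 2410 kN.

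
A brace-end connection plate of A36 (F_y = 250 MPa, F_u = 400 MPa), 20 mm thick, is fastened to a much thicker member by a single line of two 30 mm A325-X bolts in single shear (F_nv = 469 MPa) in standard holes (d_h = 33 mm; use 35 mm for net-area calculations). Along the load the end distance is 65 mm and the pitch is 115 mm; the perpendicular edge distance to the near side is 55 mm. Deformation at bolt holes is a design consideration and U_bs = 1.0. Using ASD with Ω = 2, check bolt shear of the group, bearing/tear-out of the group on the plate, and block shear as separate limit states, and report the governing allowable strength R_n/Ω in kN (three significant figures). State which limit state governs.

Bolt shear: A_b = π·30²/4 = 706.9 mm²; R_n = 469 × 706.9 × 2 × 1 / 1000 = 663 kN → 663 / 2 = 332 kN.
Bearing: edge l_c = 48.5, r_n = 465.6 kN; interior l_c = 82, r_n = 576 kN; R_n = 465.6 + 1·576 = 1042 kN → 521 kN.
Block shear: A_gv = 3600, A_nv = 2550, A_nt = 750 mm²; R_n = min(0.6F_uA_nv, 0.6F_yA_gv) + U_bs·F_u·A_nt = 840 kN → 420 kN.
Bolt shear governs: 332 kN.

332 kN (bolt shear governs)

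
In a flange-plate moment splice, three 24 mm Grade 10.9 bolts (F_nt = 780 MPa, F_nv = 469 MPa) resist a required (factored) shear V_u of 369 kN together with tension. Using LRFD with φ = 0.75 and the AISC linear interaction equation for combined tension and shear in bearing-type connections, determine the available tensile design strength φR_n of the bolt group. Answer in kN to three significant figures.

418 kN

A_b = π·24²/4 = 452.4 mm²; f_rv = 369 × 1000 / (3 × 452.4) = 271.9 MPa.
F'_nt = 1.3 F_nt − (F_nt / φF_nv) f_rv = 1.3·780 − (780/(0.75·469))·271.9 = 411.1 MPa, capped at F_nt → F'_nt = 411.1 MPa.
R_n = F'_nt · A_b · n = 411.1 × 452.4 × 3 / 1000 = 557.9 kN.
Design strength φR_n = 0.75 × 557.9 = 418 kN.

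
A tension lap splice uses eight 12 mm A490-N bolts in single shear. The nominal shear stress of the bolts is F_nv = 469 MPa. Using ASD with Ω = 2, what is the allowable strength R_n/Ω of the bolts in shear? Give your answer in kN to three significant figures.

212 kN

A_b = π × 12² / 4 = 113.1 mm².
R_n = F_nv · A_b · n · n_s = 469 × 113.1 × 8 × 1 / 1000 = 424.3 kN.
Allowable strength R_n/Ω = 424.3 / 2 = 212 kN.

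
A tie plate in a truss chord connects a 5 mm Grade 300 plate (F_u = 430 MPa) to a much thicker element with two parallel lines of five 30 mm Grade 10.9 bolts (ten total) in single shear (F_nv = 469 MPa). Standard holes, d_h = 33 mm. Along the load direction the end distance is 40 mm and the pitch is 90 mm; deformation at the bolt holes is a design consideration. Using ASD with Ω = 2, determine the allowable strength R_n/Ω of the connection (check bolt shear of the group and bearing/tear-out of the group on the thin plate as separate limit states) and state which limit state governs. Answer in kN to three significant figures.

649 kN (bearing governs)

Bolt shear: A_b = π·30²/4 = 706.9 mm²; R_n = 469 × 706.9 × 10 × 1 / 1000 = 3315 kN → 3315 / 2 = 1660 kN.
Bearing (1.2 l_c t F_u ≤ 2.4 d t F_u): upper limit = 2.4·30·5·430 / 1000 = 154.8 kN.
  Edge l_c = 40 − 33/2 = 23.5 → r_n = 60.63 kN; interior l_c = 90 − 33 = 57 → r_n = 147.1 kN.
  R_n,bearing = 2·60.63 + 8·147.1 = 1298 kN → 1298 / 2 = 649 kN.
Bearing governs: 649 kN.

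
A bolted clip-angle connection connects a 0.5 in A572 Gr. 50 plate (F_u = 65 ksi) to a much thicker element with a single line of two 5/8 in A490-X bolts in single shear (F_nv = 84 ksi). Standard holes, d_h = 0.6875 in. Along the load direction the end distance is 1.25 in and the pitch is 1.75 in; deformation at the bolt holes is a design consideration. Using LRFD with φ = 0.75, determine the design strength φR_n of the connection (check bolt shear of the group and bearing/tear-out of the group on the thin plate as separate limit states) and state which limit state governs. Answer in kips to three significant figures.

38.7 kips (bolt shear governs)

Bolt shear: A_b = π·0.625²/4 = 0.3068 in²; R_n = 84 × 0.3068 × 2 × 1 = 51.54 kips → 0.75 × 51.54 = 38.7 kips.
Bearing (1.2 l_c t F_u ≤ 2.4 d t F_u): upper limit = 2.4·0.625·0.5·65 = 48.75 kips.
  Edge l_c = 1.25 − 0.6875/2 = 0.9062 → r_n = 35.34 kips; interior l_c = 1.75 − 0.6875 = 1.062 → r_n = 41.44 kips.
  R_n,bearing = 1·35.34 + 1·41.44 = 76.78 kips → 0.75 × 76.78 = 57.6 kips.
Bolt shear governs: 38.7 kips.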